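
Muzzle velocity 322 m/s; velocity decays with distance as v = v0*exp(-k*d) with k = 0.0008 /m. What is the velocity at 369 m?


v = v0*exp(-k*d) = 322*exp(-0.0008*369) = 239.7 m/s

239.7 m/s


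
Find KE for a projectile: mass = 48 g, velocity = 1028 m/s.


E = 0.5*m*v^2 = 0.5*0.048*1028^2 = 25363 J

25363 J


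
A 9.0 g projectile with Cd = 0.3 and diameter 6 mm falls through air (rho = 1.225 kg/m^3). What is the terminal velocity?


A = pi*(d/2)^2 = pi*(6/2000)^2 = 2.82743e-05 m^2
vt = sqrt(2mg/(Cd*rho*A)) = sqrt(2*0.009*9.81/(0.3 * 1.225 * 2.82743e-05)) = 130.4 m/s

130.4 m/s


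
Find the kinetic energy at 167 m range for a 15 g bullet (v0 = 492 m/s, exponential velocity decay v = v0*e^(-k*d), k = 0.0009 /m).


v = v0*exp(-k*d) = 492*exp(-0.0009*167) = 423.341 m/s
E = 0.5*m*v^2 = 0.5*0.015*423.341^2 = 1344 J

1344 J


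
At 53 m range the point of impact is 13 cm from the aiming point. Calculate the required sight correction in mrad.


1 mrad subtends 1 cm per 10 m of range, so adj = error_cm / (dist_m / 10) = 13 / (53/10) = 2.453 mrad

2.453 mrad


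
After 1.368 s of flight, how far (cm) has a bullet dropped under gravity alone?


drop = 0.5*g*t^2 = 0.5*9.81*1.368^2 = 9.17933 m ≈ 917.9 cm

917.9 cm


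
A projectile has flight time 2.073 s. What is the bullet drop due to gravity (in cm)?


drop = 0.5*g*t^2 = 0.5*9.81*2.073^2 = 21.0784 m ≈ 2108 cm

2108 cm


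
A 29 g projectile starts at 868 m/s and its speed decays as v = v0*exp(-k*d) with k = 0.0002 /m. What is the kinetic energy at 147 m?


v = v0*exp(-k*d) = 868*exp(-0.0002*147) = 842.852 m/s
E = 0.5*m*v^2 = 0.5*0.029*842.852^2 = 10301 J

10301 J


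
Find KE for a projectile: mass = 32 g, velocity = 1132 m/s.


E = 0.5*m*v^2 = 0.5*0.032*1132^2 = 20503 J

20503 J


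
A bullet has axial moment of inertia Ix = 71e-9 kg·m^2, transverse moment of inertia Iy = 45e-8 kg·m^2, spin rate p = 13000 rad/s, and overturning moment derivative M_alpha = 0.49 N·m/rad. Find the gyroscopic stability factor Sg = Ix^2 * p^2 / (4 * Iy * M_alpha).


Sg = Ix^2 * p^2 / (4 * Iy * M_alpha) = (71e-9)^2 * 13000^2 / (4 * 45e-8 * 0.49) = 0.9659

0.9659


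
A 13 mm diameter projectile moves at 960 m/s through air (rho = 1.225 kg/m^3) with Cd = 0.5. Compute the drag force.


A = pi*(d/2)^2 = pi*(13/2000)^2 = 1.32732e-04 m^2
Fd = 0.5*Cd*rho*A*v^2 = 0.5*0.5*1.225*1.32732e-04*960^2 = 37.46 N

37.46 N


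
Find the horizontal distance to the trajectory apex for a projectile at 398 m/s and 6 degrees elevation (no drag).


R = v0^2*sin(2*theta)/g = 398^2*sin(2*6°)/9.81 = 3357.19 m
apex_dist = R/2 = 3357.19/2 = 1679 m

1679 m


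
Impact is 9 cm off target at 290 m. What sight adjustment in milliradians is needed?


1 mrad subtends 1 cm per 10 m of range, so adj = error_cm / (dist_m / 10) = 9 / (290/10) = 0.3103 mrad

0.3103 mrad


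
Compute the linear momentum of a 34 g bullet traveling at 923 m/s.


p = m*v = 0.034*923 = 31.38 kg·m/s

31.38 kg·m/s


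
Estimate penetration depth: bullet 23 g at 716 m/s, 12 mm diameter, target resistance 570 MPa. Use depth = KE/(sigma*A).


A = pi*(d/2)^2 = pi*(12/2)^2 = 113.097 mm^2
E = 0.5*m*v^2 = 0.5*0.023*716^2 = 5895.54 J
depth = E/(sigma*A) = 5895.54 J / (570 MPa * 113.097 mm^2) = 5895.54/(570 * 113.097) m = 0.0914527 m ≈ 91.45 mm

91.45 mm


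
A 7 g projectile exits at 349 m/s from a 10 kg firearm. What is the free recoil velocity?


v_recoil = m_p * v_p / m_gun = 0.007 * 349 / 10 = 0.2443 m/s

0.2443 m/s


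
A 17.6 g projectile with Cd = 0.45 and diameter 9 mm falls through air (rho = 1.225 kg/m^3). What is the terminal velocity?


A = pi*(d/2)^2 = pi*(9/2000)^2 = 6.36173e-05 m^2
vt = sqrt(2mg/(Cd*rho*A)) = sqrt(2*0.0176*9.81/(0.45 * 1.225 * 6.36173e-05)) = 99.23 m/s

99.23 m/s


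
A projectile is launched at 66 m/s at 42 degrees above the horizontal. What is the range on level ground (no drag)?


R = v0^2 * sin(2*theta) / g = 66^2 * sin(2*42°) / 9.81 = 441.6 m

441.6 m


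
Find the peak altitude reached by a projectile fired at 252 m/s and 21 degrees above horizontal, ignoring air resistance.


H = (v0*sin(theta))^2 / (2g) = (252*sin(21°))^2 / (2*9.81) = 415.7 m

415.7 m


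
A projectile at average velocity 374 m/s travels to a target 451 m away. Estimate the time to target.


t = d/v = 451/374 = 1.206 s

1.206 s


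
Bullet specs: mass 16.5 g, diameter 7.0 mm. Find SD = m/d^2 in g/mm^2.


SD = m/d^2 = 16.5/7.0^2 = 0.3367 g/mm^2

0.3367 g/mm^2


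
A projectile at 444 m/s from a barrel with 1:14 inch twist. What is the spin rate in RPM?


twist_m = 14*0.0254 = 0.3556 m
spin = v/twist = 444/0.3556 = 1248.594 rev/s
RPM = spin*60 = 1248.594*60 ≈ 74916 RPM

74916 RPM


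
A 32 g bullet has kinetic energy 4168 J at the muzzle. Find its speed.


v = sqrt(2*E/m) = sqrt(2*4168/0.032) = 510.4 m/s

510.4 m/s


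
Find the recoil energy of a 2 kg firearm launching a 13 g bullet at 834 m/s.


v_r = m_p*v_p/m_gun = 0.013*834/2 = 5.421 m/s, E_r = 0.5*m_gun*v_r^2 = 0.5*2*5.421^2 = 29.39 J

29.39 J


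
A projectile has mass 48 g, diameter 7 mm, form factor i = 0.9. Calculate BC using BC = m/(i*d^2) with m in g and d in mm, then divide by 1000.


BC = m/(i*d^2*1000) = 48/(0.9 * 7^2 * 1000) = 0.001088

0.001088


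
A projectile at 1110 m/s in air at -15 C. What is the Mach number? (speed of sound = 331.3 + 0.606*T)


a = 331.3 + 0.606*(-15) = 322.21 m/s
M = v/a = 1110/322.21 = 3.445

3.445


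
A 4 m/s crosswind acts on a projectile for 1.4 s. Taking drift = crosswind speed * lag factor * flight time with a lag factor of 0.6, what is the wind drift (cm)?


drift = v_wind * lag * t = 4 * 0.6 * 1.4 = 3.36 m ≈ 336 cm

336 cm


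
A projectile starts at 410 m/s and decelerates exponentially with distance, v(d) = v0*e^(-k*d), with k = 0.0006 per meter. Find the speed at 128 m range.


v = v0*exp(-k*d) = 410*exp(-0.0006*128) = 379.7 m/s

379.7 m/s


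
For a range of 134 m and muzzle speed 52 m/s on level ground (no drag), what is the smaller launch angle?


sin(2*theta) = R*g/v0^2 = 134*9.81/52^2 = 0.486146, theta = arcsin(0.486146)/2 = 14.54°

14.54 degrees


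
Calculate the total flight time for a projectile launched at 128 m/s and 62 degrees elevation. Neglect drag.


T = 2*v0*sin(theta)/g = 2*128*sin(62°)/9.81 = 23.04 s

23.04 s


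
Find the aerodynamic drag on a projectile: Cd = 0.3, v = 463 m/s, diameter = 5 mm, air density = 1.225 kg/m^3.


A = pi*(d/2)^2 = pi*(5/2000)^2 = 1.96350e-05 m^2
Fd = 0.5*Cd*rho*A*v^2 = 0.5*0.3*1.225*1.96350e-05*463^2 = 0.7734 N

0.7734 N


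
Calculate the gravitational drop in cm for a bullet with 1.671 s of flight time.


drop = 0.5*g*t^2 = 0.5*9.81*1.671^2 = 13.6959 m ≈ 1370 cm

1370 cm


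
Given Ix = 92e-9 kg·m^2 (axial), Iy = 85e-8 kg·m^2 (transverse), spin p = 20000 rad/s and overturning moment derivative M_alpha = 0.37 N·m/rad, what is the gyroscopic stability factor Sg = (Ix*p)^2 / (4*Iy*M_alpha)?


Sg = Ix^2 * p^2 / (4 * Iy * M_alpha) = (92e-9)^2 * 20000^2 / (4 * 85e-8 * 0.37) = 2.691

2.691


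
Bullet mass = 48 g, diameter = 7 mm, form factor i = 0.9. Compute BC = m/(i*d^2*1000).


BC = m/(i*d^2*1000) = 48/(0.9 * 7^2 * 1000) = 0.001088

0.001088


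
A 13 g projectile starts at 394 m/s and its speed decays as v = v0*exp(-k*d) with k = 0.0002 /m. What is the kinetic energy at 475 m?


v = v0*exp(-k*d) = 394*exp(-0.0002*475) = 358.293 m/s
E = 0.5*m*v^2 = 0.5*0.013*358.293^2 = 834.4 J

834.4 J


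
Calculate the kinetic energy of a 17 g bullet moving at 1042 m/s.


E = 0.5*m*v^2 = 0.5*0.017*1042^2 = 9229 J

9229 J


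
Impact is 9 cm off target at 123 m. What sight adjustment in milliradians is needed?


1 mrad subtends 1 cm per 10 m of range, so adj = error_cm / (dist_m / 10) = 9 / (123/10) = 0.7317 mrad

0.7317 mrad


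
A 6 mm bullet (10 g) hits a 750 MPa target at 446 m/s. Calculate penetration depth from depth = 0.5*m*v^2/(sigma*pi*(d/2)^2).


A = pi*(d/2)^2 = pi*(6/2)^2 = 28.2743 mm^2
E = 0.5*m*v^2 = 0.5*0.01*446^2 = 994.58 J
depth = E/(sigma*A) = 994.58 J / (750 MPa * 28.2743 mm^2) = 994.58/(750 * 28.2743) m = 0.0469014 m ≈ 46.9 mm

46.9 mm


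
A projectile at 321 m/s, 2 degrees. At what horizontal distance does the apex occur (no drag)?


R = v0^2*sin(2*theta)/g = 321^2*sin(2*2°)/9.81 = 732.699 m
apex_dist = R/2 = 732.699/2 = 366.3 m

366.3 m


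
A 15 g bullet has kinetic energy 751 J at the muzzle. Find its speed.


v = sqrt(2*E/m) = sqrt(2*751/0.015) = 316.4 m/s

316.4 m/s


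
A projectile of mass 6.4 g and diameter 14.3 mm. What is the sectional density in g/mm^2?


SD = m/d^2 = 6.4/14.3^2 = 0.0313 g/mm^2

0.0313 g/mm^2


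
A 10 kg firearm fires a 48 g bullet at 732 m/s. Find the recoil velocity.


v_recoil = m_p * v_p / m_gun = 0.048 * 732 / 10 = 3.514 m/s

3.514 m/s


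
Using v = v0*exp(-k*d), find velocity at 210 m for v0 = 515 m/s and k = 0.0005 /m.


v = v0*exp(-k*d) = 515*exp(-0.0005*210) = 463.7 m/s

463.7 m/s


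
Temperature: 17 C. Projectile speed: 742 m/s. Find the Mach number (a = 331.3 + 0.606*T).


a = 331.3 + 0.606*(17) = 341.602 m/s
M = v/a = 742/341.602 = 2.172

2.172


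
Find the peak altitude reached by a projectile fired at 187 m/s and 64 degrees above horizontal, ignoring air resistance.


H = (v0*sin(theta))^2 / (2g) = (187*sin(64°))^2 / (2*9.81) = 1440 m

1440 m


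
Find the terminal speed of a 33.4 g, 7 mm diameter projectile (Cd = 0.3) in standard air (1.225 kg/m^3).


A = pi*(d/2)^2 = pi*(7/2000)^2 = 3.84845e-05 m^2
vt = sqrt(2mg/(Cd*rho*A)) = sqrt(2*0.0334*9.81/(0.3 * 1.225 * 3.84845e-05)) = 215.3 m/s

215.3 m/s


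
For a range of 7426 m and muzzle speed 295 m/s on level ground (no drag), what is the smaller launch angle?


sin(2*theta) = R*g/v0^2 = 7426*9.81/295^2 = 0.837105, theta = arcsin(0.837105)/2 = 28.42°

28.42 degrees


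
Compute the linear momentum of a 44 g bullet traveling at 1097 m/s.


p = m*v = 0.044*1097 = 48.27 kg·m/s

48.27 kg·m/s


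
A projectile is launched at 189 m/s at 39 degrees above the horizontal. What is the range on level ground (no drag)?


R = v0^2 * sin(2*theta) / g = 189^2 * sin(2*39°) / 9.81 = 3562 m

3562 m


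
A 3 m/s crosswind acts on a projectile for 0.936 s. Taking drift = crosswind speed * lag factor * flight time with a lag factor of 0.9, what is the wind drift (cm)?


drift = v_wind * lag * t = 3 * 0.9 * 0.936 = 2.5272 m ≈ 252.7 cm

252.7 cm


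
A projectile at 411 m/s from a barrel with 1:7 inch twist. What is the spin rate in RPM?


twist_m = 7*0.0254 = 0.1778 m
spin = v/twist = 411/0.1778 = 2311.586 rev/s
RPM = spin*60 = 2311.586*60 ≈ 138695 RPM

138695 RPM


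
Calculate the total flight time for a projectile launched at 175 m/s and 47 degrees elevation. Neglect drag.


T = 2*v0*sin(theta)/g = 2*175*sin(47°)/9.81 = 26.09 s

26.09 s


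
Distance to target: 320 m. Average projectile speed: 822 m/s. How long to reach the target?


t = d/v = 320/822 = 0.3893 s

0.3893 s


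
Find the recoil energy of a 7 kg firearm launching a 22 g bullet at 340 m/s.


v_r = m_p*v_p/m_gun = 0.022*340/7 = 1.06857 m/s, E_r = 0.5*m_gun*v_r^2 = 0.5*7*1.06857^2 = 3.996 J

3.996 J


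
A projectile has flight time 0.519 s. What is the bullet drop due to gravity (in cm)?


drop = 0.5*g*t^2 = 0.5*9.81*0.519^2 = 1.32122 m ≈ 132.1 cm

132.1 cm


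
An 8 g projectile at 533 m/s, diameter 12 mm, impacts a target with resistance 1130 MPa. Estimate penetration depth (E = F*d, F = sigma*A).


A = pi*(d/2)^2 = pi*(12/2)^2 = 113.097 mm^2
E = 0.5*m*v^2 = 0.5*0.008*533^2 = 1136.36 J
depth = E/(sigma*A) = 1136.36 J / (1130 MPa * 113.097 mm^2) = 1136.36/(1130 * 113.097) m = 0.00889168 m ≈ 8.892 mm

8.892 mm


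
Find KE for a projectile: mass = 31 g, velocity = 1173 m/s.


E = 0.5*m*v^2 = 0.5*0.031*1173^2 = 21327 J

21327 J


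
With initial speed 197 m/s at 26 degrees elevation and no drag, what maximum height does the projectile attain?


H = (v0*sin(theta))^2 / (2g) = (197*sin(26°))^2 / (2*9.81) = 380.1 m

380.1 m


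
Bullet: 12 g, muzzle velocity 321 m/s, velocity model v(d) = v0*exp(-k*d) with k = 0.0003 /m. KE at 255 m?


v = v0*exp(-k*d) = 321*exp(-0.0003*255) = 297.359 m/s
E = 0.5*m*v^2 = 0.5*0.012*297.359^2 = 530.5 J

530.5 J


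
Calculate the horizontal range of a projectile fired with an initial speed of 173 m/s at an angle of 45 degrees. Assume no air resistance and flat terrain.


R = v0^2 * sin(2*theta) / g = 173^2 * sin(2*45°) / 9.81 = 3051 m

3051 m


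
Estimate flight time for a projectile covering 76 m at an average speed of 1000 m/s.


t = d/v = 76/1000 = 0.076 s

0.076 s


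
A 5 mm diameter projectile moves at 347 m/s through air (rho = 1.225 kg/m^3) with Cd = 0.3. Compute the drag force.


A = pi*(d/2)^2 = pi*(5/2000)^2 = 1.96350e-05 m^2
Fd = 0.5*Cd*rho*A*v^2 = 0.5*0.3*1.225*1.96350e-05*347^2 = 0.4344 N

0.4344 N


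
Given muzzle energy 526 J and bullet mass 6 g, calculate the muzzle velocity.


v = sqrt(2*E/m) = sqrt(2*526/0.006) = 418.7 m/s

418.7 m/s


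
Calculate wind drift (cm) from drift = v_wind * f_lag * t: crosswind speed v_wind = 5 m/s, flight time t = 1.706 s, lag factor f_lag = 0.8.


drift = v_wind * lag * t = 5 * 0.8 * 1.706 = 6.824 m ≈ 682.4 cm

682.4 cm


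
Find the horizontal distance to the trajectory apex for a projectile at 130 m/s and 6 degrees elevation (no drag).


R = v0^2*sin(2*theta)/g = 130^2*sin(2*6°)/9.81 = 358.176 m
apex_dist = R/2 = 358.176/2 = 179.1 m

179.1 m


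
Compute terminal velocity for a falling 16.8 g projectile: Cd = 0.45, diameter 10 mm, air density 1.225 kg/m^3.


A = pi*(d/2)^2 = pi*(10/2000)^2 = 7.85398e-05 m^2
vt = sqrt(2mg/(Cd*rho*A)) = sqrt(2*0.0168*9.81/(0.45 * 1.225 * 7.85398e-05)) = 87.25 m/s

87.25 m/s


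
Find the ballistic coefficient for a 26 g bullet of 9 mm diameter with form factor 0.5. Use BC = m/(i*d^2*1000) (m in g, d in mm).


BC = m/(i*d^2*1000) = 26/(0.5 * 9^2 * 1000) = 0.000642

0.000642


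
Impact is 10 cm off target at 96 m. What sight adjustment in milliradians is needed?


1 mrad subtends 1 cm per 10 m of range, so adj = error_cm / (dist_m / 10) = 10 / (96/10) = 1.042 mrad

1.042 mrad


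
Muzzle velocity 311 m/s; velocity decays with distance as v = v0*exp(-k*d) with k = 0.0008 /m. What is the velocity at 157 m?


v = v0*exp(-k*d) = 311*exp(-0.0008*157) = 274.3 m/s

274.3 m/s


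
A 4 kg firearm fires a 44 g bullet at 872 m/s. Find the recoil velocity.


v_recoil = m_p * v_p / m_gun = 0.044 * 872 / 4 = 9.592 m/s

9.592 m/s


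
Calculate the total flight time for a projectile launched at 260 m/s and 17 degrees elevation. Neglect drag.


T = 2*v0*sin(theta)/g = 2*260*sin(17°)/9.81 = 15.5 s

15.5 s


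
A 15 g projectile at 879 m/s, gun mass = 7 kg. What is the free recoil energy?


v_r = m_p*v_p/m_gun = 0.015*879/7 = 1.88357 m/s, E_r = 0.5*m_gun*v_r^2 = 0.5*7*1.88357^2 = 12.42 J

12.42 J


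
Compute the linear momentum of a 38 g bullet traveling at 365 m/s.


p = m*v = 0.038*365 = 13.87 kg·m/s

13.87 kg·m/s


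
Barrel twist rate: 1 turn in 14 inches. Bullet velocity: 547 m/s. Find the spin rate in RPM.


twist_m = 14*0.0254 = 0.3556 m
spin = v/twist = 547/0.3556 = 1538.245 rev/s
RPM = spin*60 = 1538.245*60 ≈ 92295 RPM

92295 RPM


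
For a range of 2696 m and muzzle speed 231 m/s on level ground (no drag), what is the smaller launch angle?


sin(2*theta) = R*g/v0^2 = 2696*9.81/231^2 = 0.495638, theta = arcsin(0.495638)/2 = 14.86°

14.86 degrees


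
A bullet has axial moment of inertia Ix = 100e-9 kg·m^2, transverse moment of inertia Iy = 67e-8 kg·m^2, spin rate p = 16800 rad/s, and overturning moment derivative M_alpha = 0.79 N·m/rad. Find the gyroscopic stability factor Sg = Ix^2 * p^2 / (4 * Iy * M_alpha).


Sg = Ix^2 * p^2 / (4 * Iy * M_alpha) = (100e-9)^2 * 16800^2 / (4 * 67e-8 * 0.79) = 1.333

1.333


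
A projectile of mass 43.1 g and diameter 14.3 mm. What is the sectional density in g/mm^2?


SD = m/d^2 = 43.1/14.3^2 = 0.2108 g/mm^2

0.2108 g/mm^2


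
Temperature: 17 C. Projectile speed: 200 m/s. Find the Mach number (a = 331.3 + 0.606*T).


a = 331.3 + 0.606*(17) = 341.602 m/s
M = v/a = 200/341.602 = 0.5855

0.5855


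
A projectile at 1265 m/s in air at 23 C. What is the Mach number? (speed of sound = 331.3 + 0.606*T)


a = 331.3 + 0.606*(23) = 345.238 m/s
M = v/a = 1265/345.238 = 3.664

3.664


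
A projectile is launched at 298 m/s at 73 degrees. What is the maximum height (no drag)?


H = (v0*sin(theta))^2 / (2g) = (298*sin(73°))^2 / (2*9.81) = 4139 m

4139 m


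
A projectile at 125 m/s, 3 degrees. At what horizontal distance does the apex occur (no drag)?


R = v0^2*sin(2*theta)/g = 125^2*sin(2*3°)/9.81 = 166.489 m
apex_dist = R/2 = 166.489/2 = 83.24 m

83.24 m


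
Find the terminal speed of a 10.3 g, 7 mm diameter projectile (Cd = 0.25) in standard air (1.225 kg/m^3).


A = pi*(d/2)^2 = pi*(7/2000)^2 = 3.84845e-05 m^2
vt = sqrt(2mg/(Cd*rho*A)) = sqrt(2*0.0103*9.81/(0.25 * 1.225 * 3.84845e-05)) = 130.9 m/s

130.9 m/s


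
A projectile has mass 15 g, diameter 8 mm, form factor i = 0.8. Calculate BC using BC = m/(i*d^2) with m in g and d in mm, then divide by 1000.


BC = m/(i*d^2*1000) = 15/(0.8 * 8^2 * 1000) = 0.000293

0.000293


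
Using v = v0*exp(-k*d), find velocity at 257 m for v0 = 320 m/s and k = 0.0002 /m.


v = v0*exp(-k*d) = 320*exp(-0.0002*257) = 304 m/s

304 m/s


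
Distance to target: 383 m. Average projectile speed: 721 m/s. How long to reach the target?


t = d/v = 383/721 = 0.5312 s

0.5312 s


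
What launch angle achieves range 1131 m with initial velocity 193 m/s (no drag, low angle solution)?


sin(2*theta) = R*g/v0^2 = 1131*9.81/193^2 = 0.297863, theta = arcsin(0.297863)/2 = 8.665°

8.665 degrees


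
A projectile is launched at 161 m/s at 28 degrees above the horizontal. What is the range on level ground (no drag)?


R = v0^2 * sin(2*theta) / g = 161^2 * sin(2*28°) / 9.81 = 2191 m

2191 m


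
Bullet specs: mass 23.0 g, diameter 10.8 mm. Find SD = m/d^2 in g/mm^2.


SD = m/d^2 = 23.0/10.8^2 = 0.1972 g/mm^2

0.1972 g/mm^2


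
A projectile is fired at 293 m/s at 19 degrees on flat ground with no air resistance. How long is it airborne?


T = 2*v0*sin(theta)/g = 2*293*sin(19°)/9.81 = 19.45 s

19.45 s


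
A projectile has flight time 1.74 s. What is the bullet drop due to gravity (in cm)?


drop = 0.5*g*t^2 = 0.5*9.81*1.74^2 = 14.8504 m ≈ 1485 cm

1485 cm


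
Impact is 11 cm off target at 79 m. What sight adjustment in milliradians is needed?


1 mrad subtends 1 cm per 10 m of range, so adj = error_cm / (dist_m / 10) = 11 / (79/10) = 1.392 mrad

1.392 mrad


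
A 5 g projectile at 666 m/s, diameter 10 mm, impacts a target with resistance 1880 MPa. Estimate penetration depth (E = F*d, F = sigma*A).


A = pi*(d/2)^2 = pi*(10/2)^2 = 78.5398 mm^2
E = 0.5*m*v^2 = 0.5*0.005*666^2 = 1108.89 J
depth = E/(sigma*A) = 1108.89 J / (1880 MPa * 78.5398 mm^2) = 1108.89/(1880 * 78.5398) m = 0.00751001 m ≈ 7.51 mm

7.51 mm


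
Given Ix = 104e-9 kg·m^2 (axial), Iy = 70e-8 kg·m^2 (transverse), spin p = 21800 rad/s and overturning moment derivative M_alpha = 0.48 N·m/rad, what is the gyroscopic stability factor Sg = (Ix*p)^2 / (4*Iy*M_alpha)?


Sg = Ix^2 * p^2 / (4 * Iy * M_alpha) = (104e-9)^2 * 21800^2 / (4 * 70e-8 * 0.48) = 3.825

3.825


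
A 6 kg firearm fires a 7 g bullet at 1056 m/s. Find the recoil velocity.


v_recoil = m_p * v_p / m_gun = 0.007 * 1056 / 6 = 1.232 m/s

1.232 m/s


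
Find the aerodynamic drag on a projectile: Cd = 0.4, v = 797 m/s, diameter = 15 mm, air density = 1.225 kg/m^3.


A = pi*(d/2)^2 = pi*(15/2000)^2 = 1.76715e-04 m^2
Fd = 0.5*Cd*rho*A*v^2 = 0.5*0.4*1.225*1.76715e-04*797^2 = 27.5 N

27.5 N


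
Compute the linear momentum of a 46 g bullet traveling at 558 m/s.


p = m*v = 0.046*558 = 25.67 kg·m/s

25.67 kg·m/s


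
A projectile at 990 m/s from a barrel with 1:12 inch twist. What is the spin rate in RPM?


twist_m = 12*0.0254 = 0.3048 m
spin = v/twist = 990/0.3048 = 3248.031 rev/s
RPM = spin*60 = 3248.031*60 ≈ 194882 RPM

194882 RPM


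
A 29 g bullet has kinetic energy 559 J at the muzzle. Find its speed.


v = sqrt(2*E/m) = sqrt(2*559/0.029) = 196.3 m/s

196.3 m/s


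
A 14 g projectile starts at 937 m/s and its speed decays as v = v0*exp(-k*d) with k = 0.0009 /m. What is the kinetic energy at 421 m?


v = v0*exp(-k*d) = 937*exp(-0.0009*421) = 641.483 m/s
E = 0.5*m*v^2 = 0.5*0.014*641.483^2 = 2881 J

2881 J


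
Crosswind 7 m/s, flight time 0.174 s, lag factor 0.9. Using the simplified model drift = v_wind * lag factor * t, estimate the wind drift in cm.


drift = v_wind * lag * t = 7 * 0.9 * 0.174 = 1.0962 m ≈ 109.6 cm

109.6 cm


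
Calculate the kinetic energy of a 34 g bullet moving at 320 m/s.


E = 0.5*m*v^2 = 0.5*0.034*320^2 = 1741 J

1741 J


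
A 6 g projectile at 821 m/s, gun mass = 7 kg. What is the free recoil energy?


v_r = m_p*v_p/m_gun = 0.006*821/7 = 0.703714 m/s, E_r = 0.5*m_gun*v_r^2 = 0.5*7*0.703714^2 = 1.733 J

1.733 J


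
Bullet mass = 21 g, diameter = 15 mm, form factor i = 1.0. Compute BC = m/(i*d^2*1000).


BC = m/(i*d^2*1000) = 21/(1.0 * 15^2 * 1000) = 9.333e-05

9.333e-05


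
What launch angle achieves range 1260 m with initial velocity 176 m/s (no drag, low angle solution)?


sin(2*theta) = R*g/v0^2 = 1260*9.81/176^2 = 0.399038, theta = arcsin(0.399038)/2 = 11.76°

11.76 degrees


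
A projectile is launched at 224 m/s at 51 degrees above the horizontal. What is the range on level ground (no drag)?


R = v0^2 * sin(2*theta) / g = 224^2 * sin(2*51°) / 9.81 = 5003 m

5003 m


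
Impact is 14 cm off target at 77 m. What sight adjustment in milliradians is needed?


1 mrad subtends 1 cm per 10 m of range, so adj = error_cm / (dist_m / 10) = 14 / (77/10) = 1.818 mrad

1.818 mrad


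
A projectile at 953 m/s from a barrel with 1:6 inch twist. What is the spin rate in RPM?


twist_m = 6*0.0254 = 0.1524 m
spin = v/twist = 953/0.1524 = 6253.281 rev/s
RPM = spin*60 = 6253.281*60 ≈ 375197 RPM

375197 RPM


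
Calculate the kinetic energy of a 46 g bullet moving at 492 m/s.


E = 0.5*m*v^2 = 0.5*0.046*492^2 = 5567 J

5567 J


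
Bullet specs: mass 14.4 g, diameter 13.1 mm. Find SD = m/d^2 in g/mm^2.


SD = m/d^2 = 14.4/13.1^2 = 0.08391 g/mm^2

0.08391 g/mm^2


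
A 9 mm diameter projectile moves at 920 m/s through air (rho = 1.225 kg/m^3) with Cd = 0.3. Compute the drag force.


A = pi*(d/2)^2 = pi*(9/2000)^2 = 6.36173e-05 m^2
Fd = 0.5*Cd*rho*A*v^2 = 0.5*0.3*1.225*6.36173e-05*920^2 = 9.894 N

9.894 N


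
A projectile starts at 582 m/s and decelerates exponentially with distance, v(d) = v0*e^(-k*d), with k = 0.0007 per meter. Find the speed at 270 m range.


v = v0*exp(-k*d) = 582*exp(-0.0007*270) = 481.8 m/s

481.8 m/s


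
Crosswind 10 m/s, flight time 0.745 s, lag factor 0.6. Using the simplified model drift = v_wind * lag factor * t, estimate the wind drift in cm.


drift = v_wind * lag * t = 10 * 0.6 * 0.745 = 4.47 m ≈ 447 cm

447 cm


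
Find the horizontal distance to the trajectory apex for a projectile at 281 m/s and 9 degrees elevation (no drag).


R = v0^2*sin(2*theta)/g = 281^2*sin(2*9°)/9.81 = 2487.29 m
apex_dist = R/2 = 2487.29/2 = 1244 m

1244 m


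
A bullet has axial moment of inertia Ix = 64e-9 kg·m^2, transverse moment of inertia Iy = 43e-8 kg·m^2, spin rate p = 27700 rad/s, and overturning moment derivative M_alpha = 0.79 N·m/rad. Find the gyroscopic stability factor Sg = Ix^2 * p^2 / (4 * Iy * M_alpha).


Sg = Ix^2 * p^2 / (4 * Iy * M_alpha) = (64e-9)^2 * 27700^2 / (4 * 43e-8 * 0.79) = 2.313

2.313


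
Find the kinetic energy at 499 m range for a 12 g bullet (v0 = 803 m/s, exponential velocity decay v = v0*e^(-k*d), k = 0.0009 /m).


v = v0*exp(-k*d) = 803*exp(-0.0009*499) = 512.476 m/s
E = 0.5*m*v^2 = 0.5*0.012*512.476^2 = 1576 J

1576 J


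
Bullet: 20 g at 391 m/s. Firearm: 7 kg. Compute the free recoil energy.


v_r = m_p*v_p/m_gun = 0.02*391/7 = 1.11714 m/s, E_r = 0.5*m_gun*v_r^2 = 0.5*7*1.11714^2 = 4.368 J

4.368 J


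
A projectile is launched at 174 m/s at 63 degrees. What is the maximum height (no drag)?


H = (v0*sin(theta))^2 / (2g) = (174*sin(63°))^2 / (2*9.81) = 1225 m

1225 m


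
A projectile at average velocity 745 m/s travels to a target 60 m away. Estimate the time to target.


t = d/v = 60/745 = 0.08054 s

0.08054 s


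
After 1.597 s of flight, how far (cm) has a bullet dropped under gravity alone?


drop = 0.5*g*t^2 = 0.5*9.81*1.597^2 = 12.5098 m ≈ 1251 cm

1251 cm


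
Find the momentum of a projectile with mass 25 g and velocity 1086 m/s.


p = m*v = 0.025*1086 = 27.15 kg·m/s

27.15 kg·m/s


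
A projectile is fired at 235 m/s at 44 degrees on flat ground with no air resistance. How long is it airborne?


T = 2*v0*sin(theta)/g = 2*235*sin(44°)/9.81 = 33.28 s

33.28 s


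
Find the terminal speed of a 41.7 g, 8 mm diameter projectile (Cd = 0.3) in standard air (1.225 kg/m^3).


A = pi*(d/2)^2 = pi*(8/2000)^2 = 5.02655e-05 m^2
vt = sqrt(2mg/(Cd*rho*A)) = sqrt(2*0.0417*9.81/(0.3 * 1.225 * 5.02655e-05)) = 210.5 m/s

210.5 m/s


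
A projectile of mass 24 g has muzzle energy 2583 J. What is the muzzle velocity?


v = sqrt(2*E/m) = sqrt(2*2583/0.024) = 464 m/s

464 m/s


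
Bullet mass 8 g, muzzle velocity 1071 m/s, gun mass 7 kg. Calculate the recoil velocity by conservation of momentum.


v_recoil = m_p * v_p / m_gun = 0.008 * 1071 / 7 = 1.224 m/s

1.224 m/s


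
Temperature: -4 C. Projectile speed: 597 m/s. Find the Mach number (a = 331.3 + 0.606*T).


a = 331.3 + 0.606*(-4) = 328.876 m/s
M = v/a = 597/328.876 = 1.815

1.815


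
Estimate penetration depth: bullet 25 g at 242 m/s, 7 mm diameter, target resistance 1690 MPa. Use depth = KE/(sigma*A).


A = pi*(d/2)^2 = pi*(7/2)^2 = 38.4845 mm^2
E = 0.5*m*v^2 = 0.5*0.025*242^2 = 732.05 J
depth = E/(sigma*A) = 732.05 J / (1690 MPa * 38.4845 mm^2) = 732.05/(1690 * 38.4845) m = 0.0112556 m ≈ 11.26 mm

11.26 mm


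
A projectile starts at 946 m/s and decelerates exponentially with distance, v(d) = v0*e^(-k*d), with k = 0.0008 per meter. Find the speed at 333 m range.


v = v0*exp(-k*d) = 946*exp(-0.0008*333) = 724.8 m/s

724.8 m/s


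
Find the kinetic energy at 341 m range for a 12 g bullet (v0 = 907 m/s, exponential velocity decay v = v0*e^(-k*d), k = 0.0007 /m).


v = v0*exp(-k*d) = 907*exp(-0.0007*341) = 714.4 m/s
E = 0.5*m*v^2 = 0.5*0.012*714.4^2 = 3062 J

3062 J


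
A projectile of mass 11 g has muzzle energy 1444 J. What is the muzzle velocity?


v = sqrt(2*E/m) = sqrt(2*1444/0.011) = 512.4 m/s

512.4 m/s


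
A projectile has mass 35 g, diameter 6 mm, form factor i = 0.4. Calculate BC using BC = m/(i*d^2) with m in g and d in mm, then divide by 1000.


BC = m/(i*d^2*1000) = 35/(0.4 * 6^2 * 1000) = 0.002431

0.002431


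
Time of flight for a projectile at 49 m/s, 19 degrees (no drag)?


T = 2*v0*sin(theta)/g = 2*49*sin(19°)/9.81 = 3.252 s

3.252 s


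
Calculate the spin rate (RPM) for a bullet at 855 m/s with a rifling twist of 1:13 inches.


twist_m = 13*0.0254 = 0.3302 m
spin = v/twist = 855/0.3302 = 2589.34 rev/s
RPM = spin*60 = 2589.34*60 ≈ 155360 RPM

155360 RPM


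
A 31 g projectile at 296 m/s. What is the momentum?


p = m*v = 0.031*296 = 9.176 kg·m/s

9.176 kg·m/s


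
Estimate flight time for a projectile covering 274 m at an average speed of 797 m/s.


t = d/v = 274/797 = 0.3438 s

0.3438 s


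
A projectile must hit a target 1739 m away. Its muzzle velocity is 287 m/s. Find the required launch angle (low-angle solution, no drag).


sin(2*theta) = R*g/v0^2 = 1739*9.81/287^2 = 0.207112, theta = arcsin(0.207112)/2 = 5.977°

5.977 degrees


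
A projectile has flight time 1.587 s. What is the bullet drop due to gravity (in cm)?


drop = 0.5*g*t^2 = 0.5*9.81*1.587^2 = 12.3536 m ≈ 1235 cm

1235 cm


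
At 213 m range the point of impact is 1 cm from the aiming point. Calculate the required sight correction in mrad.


1 mrad subtends 1 cm per 10 m of range, so adj = error_cm / (dist_m / 10) = 1 / (213/10) = 0.04695 mrad

0.04695 mrad


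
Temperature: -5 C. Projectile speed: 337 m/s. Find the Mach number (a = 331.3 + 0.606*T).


a = 331.3 + 0.606*(-5) = 328.27 m/s
M = v/a = 337/328.27 = 1.027

1.027


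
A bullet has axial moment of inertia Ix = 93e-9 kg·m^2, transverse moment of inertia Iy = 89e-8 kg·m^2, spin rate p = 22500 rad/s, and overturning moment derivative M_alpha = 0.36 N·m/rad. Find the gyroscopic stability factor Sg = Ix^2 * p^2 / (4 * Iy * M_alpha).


Sg = Ix^2 * p^2 / (4 * Iy * M_alpha) = (93e-9)^2 * 22500^2 / (4 * 89e-8 * 0.36) = 3.416

3.416


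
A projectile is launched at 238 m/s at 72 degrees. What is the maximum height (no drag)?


H = (v0*sin(theta))^2 / (2g) = (238*sin(72°))^2 / (2*9.81) = 2611 m

2611 m


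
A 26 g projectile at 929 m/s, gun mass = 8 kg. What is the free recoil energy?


v_r = m_p*v_p/m_gun = 0.026*929/8 = 3.01925 m/s, E_r = 0.5*m_gun*v_r^2 = 0.5*8*3.01925^2 = 36.46 J

36.46 J


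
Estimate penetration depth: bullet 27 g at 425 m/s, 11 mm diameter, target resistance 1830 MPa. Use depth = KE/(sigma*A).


A = pi*(d/2)^2 = pi*(11/2)^2 = 95.0332 mm^2
E = 0.5*m*v^2 = 0.5*0.027*425^2 = 2438.44 J
depth = E/(sigma*A) = 2438.44 J / (1830 MPa * 95.0332 mm^2) = 2438.44/(1830 * 95.0332) m = 0.0140212 m ≈ 14.02 mm

14.02 mm


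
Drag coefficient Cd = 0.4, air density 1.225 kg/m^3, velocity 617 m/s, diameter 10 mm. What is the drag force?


A = pi*(d/2)^2 = pi*(10/2000)^2 = 7.85398e-05 m^2
Fd = 0.5*Cd*rho*A*v^2 = 0.5*0.4*1.225*7.85398e-05*617^2 = 7.325 N

7.325 N


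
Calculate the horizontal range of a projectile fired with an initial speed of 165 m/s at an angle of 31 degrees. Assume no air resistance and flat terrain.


R = v0^2 * sin(2*theta) / g = 165^2 * sin(2*31°) / 9.81 = 2450 m

2450 m


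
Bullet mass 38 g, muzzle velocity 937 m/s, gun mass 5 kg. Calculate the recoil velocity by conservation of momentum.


v_recoil = m_p * v_p / m_gun = 0.038 * 937 / 5 = 7.121 m/s

7.121 m/s


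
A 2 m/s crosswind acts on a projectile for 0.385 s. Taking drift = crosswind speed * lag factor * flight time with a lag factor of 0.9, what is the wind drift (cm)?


drift = v_wind * lag * t = 2 * 0.9 * 0.385 = 0.693 m ≈ 69.3 cm

69.3 cm


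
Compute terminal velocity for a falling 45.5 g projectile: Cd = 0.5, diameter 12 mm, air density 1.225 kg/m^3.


A = pi*(d/2)^2 = pi*(12/2000)^2 = 1.13097e-04 m^2
vt = sqrt(2mg/(Cd*rho*A)) = sqrt(2*0.0455*9.81/(0.5 * 1.225 * 1.13097e-04)) = 113.5 m/s

113.5 m/s


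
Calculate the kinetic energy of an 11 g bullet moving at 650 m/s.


E = 0.5*m*v^2 = 0.5*0.011*650^2 = 2324 J

2324 J


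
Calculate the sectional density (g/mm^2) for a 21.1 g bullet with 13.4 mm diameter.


SD = m/d^2 = 21.1/13.4^2 = 0.1175 g/mm^2

0.1175 g/mm^2


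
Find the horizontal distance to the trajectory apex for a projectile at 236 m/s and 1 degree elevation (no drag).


R = v0^2*sin(2*theta)/g = 236^2*sin(2*1°)/9.81 = 198.141 m
apex_dist = R/2 = 198.141/2 = 99.07 m

99.07 m


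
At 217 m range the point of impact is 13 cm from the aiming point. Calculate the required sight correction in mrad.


1 mrad subtends 1 cm per 10 m of range, so adj = error_cm / (dist_m / 10) = 13 / (217/10) = 0.5991 mrad

0.5991 mrad


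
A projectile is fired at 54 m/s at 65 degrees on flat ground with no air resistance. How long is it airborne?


T = 2*v0*sin(theta)/g = 2*54*sin(65°)/9.81 = 9.978 s

9.978 s


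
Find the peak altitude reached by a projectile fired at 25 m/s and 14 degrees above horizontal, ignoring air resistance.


H = (v0*sin(theta))^2 / (2g) = (25*sin(14°))^2 / (2*9.81) = 1.864 m

1.864 m


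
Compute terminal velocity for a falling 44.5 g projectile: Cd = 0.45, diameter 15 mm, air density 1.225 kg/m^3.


A = pi*(d/2)^2 = pi*(15/2000)^2 = 1.76715e-04 m^2
vt = sqrt(2mg/(Cd*rho*A)) = sqrt(2*0.0445*9.81/(0.45 * 1.225 * 1.76715e-04)) = 94.67 m/s

94.67 m/s


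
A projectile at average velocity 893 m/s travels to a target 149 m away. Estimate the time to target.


t = d/v = 149/893 = 0.1669 s

0.1669 s


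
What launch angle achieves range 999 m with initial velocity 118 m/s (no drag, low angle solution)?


sin(2*theta) = R*g/v0^2 = 999*9.81/118^2 = 0.703834, theta = arcsin(0.703834)/2 = 22.37°

22.37 degrees


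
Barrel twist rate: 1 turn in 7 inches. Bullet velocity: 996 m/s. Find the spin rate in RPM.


twist_m = 7*0.0254 = 0.1778 m
spin = v/twist = 996/0.1778 = 5601.8 rev/s
RPM = spin*60 = 5601.8*60 ≈ 336108 RPM

336108 RPM


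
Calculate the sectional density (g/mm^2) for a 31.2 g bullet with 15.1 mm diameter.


SD = m/d^2 = 31.2/15.1^2 = 0.1368 g/mm^2

0.1368 g/mm^2


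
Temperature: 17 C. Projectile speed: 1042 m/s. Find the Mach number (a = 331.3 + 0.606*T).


a = 331.3 + 0.606*(17) = 341.602 m/s
M = v/a = 1042/341.602 = 3.05

3.05


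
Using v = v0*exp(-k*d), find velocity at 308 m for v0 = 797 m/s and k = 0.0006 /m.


v = v0*exp(-k*d) = 797*exp(-0.0006*308) = 662.5 m/s

662.5 m/s


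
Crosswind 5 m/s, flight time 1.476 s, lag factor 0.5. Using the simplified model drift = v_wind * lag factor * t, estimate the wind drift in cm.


drift = v_wind * lag * t = 5 * 0.5 * 1.476 = 3.69 m ≈ 369 cm

369 cm


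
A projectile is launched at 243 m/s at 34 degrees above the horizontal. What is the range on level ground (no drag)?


R = v0^2 * sin(2*theta) / g = 243^2 * sin(2*34°) / 9.81 = 5581 m

5581 m


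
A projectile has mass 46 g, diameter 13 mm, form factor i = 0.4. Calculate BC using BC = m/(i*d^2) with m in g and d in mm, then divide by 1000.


BC = m/(i*d^2*1000) = 46/(0.4 * 13^2 * 1000) = 0.0006805

0.0006805


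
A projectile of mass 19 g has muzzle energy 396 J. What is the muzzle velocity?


v = sqrt(2*E/m) = sqrt(2*396/0.019) = 204.2 m/s

204.2 m/s


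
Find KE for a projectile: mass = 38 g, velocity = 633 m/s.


E = 0.5*m*v^2 = 0.5*0.038*633^2 = 7613 J

7613 J


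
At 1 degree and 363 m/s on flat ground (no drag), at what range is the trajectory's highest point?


R = v0^2*sin(2*theta)/g = 363^2*sin(2*1°)/9.81 = 468.774 m
apex_dist = R/2 = 468.774/2 = 234.4 m

234.4 m


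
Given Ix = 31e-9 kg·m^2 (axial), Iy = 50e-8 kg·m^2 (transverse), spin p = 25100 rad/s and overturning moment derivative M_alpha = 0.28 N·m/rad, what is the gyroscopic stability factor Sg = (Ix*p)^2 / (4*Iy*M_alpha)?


Sg = Ix^2 * p^2 / (4 * Iy * M_alpha) = (31e-9)^2 * 25100^2 / (4 * 50e-8 * 0.28) = 1.081

1.081


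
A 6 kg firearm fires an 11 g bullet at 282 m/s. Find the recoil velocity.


v_recoil = m_p * v_p / m_gun = 0.011 * 282 / 6 = 0.517 m/s

0.517 m/s


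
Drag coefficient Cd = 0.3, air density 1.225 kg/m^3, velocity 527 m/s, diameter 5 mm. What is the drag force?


A = pi*(d/2)^2 = pi*(5/2000)^2 = 1.96350e-05 m^2
Fd = 0.5*Cd*rho*A*v^2 = 0.5*0.3*1.225*1.96350e-05*527^2 = 1.002 N

1.002 N


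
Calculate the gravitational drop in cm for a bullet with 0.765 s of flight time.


drop = 0.5*g*t^2 = 0.5*9.81*0.765^2 = 2.87053 m ≈ 287.1 cm

287.1 cm


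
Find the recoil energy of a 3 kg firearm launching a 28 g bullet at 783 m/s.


v_r = m_p*v_p/m_gun = 0.028*783/3 = 7.308 m/s, E_r = 0.5*m_gun*v_r^2 = 0.5*3*7.308^2 = 80.11 J

80.11 J


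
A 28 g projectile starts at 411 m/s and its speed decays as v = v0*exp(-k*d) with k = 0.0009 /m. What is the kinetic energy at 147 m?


v = v0*exp(-k*d) = 411*exp(-0.0009*147) = 360.068 m/s
E = 0.5*m*v^2 = 0.5*0.028*360.068^2 = 1815 J

1815 J


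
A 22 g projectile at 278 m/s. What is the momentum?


p = m*v = 0.022*278 = 6.116 kg·m/s

6.116 kg·m/s


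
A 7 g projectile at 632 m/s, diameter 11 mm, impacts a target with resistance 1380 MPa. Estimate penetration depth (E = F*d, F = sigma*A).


A = pi*(d/2)^2 = pi*(11/2)^2 = 95.0332 mm^2
E = 0.5*m*v^2 = 0.5*0.007*632^2 = 1397.98 J
depth = E/(sigma*A) = 1397.98 J / (1380 MPa * 95.0332 mm^2) = 1397.98/(1380 * 95.0332) m = 0.0106598 m ≈ 10.66 mm

10.66 mm


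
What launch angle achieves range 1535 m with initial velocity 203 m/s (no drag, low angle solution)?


sin(2*theta) = R*g/v0^2 = 1535*9.81/203^2 = 0.365414, theta = arcsin(0.365414)/2 = 10.72°

10.72 degrees


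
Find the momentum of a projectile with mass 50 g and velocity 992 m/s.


p = m*v = 0.05*992 = 49.6 kg·m/s

49.6 kg·m/s


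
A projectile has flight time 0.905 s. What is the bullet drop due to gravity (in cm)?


drop = 0.5*g*t^2 = 0.5*9.81*0.905^2 = 4.01732 m ≈ 401.7 cm

401.7 cm


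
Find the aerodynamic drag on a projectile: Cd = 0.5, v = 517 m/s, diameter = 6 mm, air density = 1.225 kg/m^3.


A = pi*(d/2)^2 = pi*(6/2000)^2 = 2.82743e-05 m^2
Fd = 0.5*Cd*rho*A*v^2 = 0.5*0.5*1.225*2.82743e-05*517^2 = 2.314 N

2.314 N


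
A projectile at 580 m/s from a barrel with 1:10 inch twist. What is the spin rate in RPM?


twist_m = 10*0.0254 = 0.254 m
spin = v/twist = 580/0.254 = 2283.465 rev/s
RPM = spin*60 = 2283.465*60 ≈ 137008 RPM

137008 RPM


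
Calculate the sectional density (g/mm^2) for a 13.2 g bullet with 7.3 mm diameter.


SD = m/d^2 = 13.2/7.3^2 = 0.2477 g/mm^2

0.2477 g/mm^2


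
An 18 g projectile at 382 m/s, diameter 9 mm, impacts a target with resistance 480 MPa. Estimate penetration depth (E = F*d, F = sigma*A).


A = pi*(d/2)^2 = pi*(9/2)^2 = 63.6173 mm^2
E = 0.5*m*v^2 = 0.5*0.018*382^2 = 1313.32 J
depth = E/(sigma*A) = 1313.32 J / (480 MPa * 63.6173 mm^2) = 1313.32/(480 * 63.6173) m = 0.0430084 m ≈ 43.01 mm

43.01 mm


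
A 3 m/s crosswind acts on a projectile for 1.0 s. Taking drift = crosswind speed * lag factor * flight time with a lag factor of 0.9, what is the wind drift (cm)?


drift = v_wind * lag * t = 3 * 0.9 * 1.0 = 2.7 m ≈ 270 cm

270 cm


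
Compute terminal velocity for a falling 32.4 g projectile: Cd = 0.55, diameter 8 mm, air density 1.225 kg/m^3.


A = pi*(d/2)^2 = pi*(8/2000)^2 = 5.02655e-05 m^2
vt = sqrt(2mg/(Cd*rho*A)) = sqrt(2*0.0324*9.81/(0.55 * 1.225 * 5.02655e-05)) = 137 m/s

137 m/s


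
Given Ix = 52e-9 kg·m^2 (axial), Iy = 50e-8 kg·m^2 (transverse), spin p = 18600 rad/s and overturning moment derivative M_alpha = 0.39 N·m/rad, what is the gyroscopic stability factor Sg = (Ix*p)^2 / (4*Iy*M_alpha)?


Sg = Ix^2 * p^2 / (4 * Iy * M_alpha) = (52e-9)^2 * 18600^2 / (4 * 50e-8 * 0.39) = 1.199

1.199


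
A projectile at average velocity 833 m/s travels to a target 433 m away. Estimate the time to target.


t = d/v = 433/833 = 0.5198 s

0.5198 s


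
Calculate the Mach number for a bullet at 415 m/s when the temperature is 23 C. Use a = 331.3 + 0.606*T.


a = 331.3 + 0.606*(23) = 345.238 m/s
M = v/a = 415/345.238 = 1.202

1.202


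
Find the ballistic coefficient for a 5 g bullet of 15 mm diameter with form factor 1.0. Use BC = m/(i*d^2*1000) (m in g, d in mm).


BC = m/(i*d^2*1000) = 5/(1.0 * 15^2 * 1000) = 2.222e-05

2.222e-05


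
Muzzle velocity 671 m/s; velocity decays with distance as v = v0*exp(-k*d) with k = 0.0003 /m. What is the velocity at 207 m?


v = v0*exp(-k*d) = 671*exp(-0.0003*207) = 630.6 m/s

630.6 m/s


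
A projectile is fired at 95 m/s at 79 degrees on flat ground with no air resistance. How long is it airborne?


T = 2*v0*sin(theta)/g = 2*95*sin(79°)/9.81 = 19.01 s

19.01 s
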